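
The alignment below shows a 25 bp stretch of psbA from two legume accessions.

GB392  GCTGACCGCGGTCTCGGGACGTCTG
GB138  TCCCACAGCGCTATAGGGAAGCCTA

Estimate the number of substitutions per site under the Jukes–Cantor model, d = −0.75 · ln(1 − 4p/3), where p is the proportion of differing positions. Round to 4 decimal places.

The sequences differ at positions 1 (G/T), 3 (T/C), 4 (G/C), 7 (C/A), 11 (G/C), 13 (C/A), 15 (C/A), 20 (C/A), 22 (T/C), 25 (G/A).
p = 10/25 = 0.400000.
d = −0.75 · ln(1 − (4/3)·0.400000) = −0.75 · ln(0.466667) = −0.75 · (-0.762139) = 0.5716.

0.5716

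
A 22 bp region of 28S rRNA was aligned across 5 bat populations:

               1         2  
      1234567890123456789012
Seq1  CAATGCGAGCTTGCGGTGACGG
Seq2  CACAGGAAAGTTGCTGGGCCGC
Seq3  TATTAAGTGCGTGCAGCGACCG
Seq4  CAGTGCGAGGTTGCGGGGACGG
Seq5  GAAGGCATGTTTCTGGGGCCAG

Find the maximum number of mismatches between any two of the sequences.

15

Pairwise Hamming distances:
  Seq1 vs Seq2: 10
  Seq1 vs Seq3: 9
  Seq1 vs Seq4: 3
  Seq1 vs Seq5: 10
  Seq2 vs Seq3: 15
  Seq2 vs Seq4: 8
  Seq2 vs Seq5: 12
  Seq3 vs Seq4: 10
  Seq3 vs Seq5: 14
  Seq4 vs Seq5: 10
The largest is 15, between Seq2 and Seq3.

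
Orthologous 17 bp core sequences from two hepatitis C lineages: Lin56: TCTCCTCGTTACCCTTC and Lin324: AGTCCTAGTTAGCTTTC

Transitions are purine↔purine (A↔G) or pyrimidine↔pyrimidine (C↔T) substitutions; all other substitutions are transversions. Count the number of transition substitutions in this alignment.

1

The sequences differ at positions 1 (T/A, transversion), 2 (C/G, transversion), 7 (C/A, transversion), 12 (C/G, transversion), 14 (C/T, transition).
Of the 5 differences, 1 transition and 4 transversions, so the answer is 1.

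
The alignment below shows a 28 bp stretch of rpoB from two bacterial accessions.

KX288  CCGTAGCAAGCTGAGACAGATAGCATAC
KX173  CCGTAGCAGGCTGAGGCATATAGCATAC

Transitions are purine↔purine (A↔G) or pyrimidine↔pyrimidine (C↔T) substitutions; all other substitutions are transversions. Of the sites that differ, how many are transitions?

The sequences differ at positions 9 (A/G, transition), 16 (A/G, transition), 19 (G/T, transversion).
Of the 3 differences, 2 transitions and 1 transversion, so the answer is 2.

2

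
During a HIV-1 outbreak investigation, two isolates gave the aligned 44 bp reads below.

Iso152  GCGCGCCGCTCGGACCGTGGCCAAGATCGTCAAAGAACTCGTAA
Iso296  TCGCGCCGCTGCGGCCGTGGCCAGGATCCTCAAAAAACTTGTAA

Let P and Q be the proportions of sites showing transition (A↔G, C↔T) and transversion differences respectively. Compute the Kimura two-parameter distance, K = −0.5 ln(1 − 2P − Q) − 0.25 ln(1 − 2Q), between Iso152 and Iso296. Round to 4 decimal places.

0.2094

The sequences differ at positions 1 (G/T, transversion), 11 (C/G, transversion), 12 (G/C, transversion), 14 (A/G, transition), 24 (A/G, transition), 29 (G/C, transversion), 35 (G/A, transition), 40 (C/T, transition).
Of the 8 differences, 4 transitions and 4 transversions over 44 sites: P = 4/44 = 0.090909, Q = 4/44 = 0.090909.
d = −0.5·ln(0.727273) − 0.25·ln(0.818182) = −0.5·(-0.318453) − 0.25·(-0.200670) = 0.2094.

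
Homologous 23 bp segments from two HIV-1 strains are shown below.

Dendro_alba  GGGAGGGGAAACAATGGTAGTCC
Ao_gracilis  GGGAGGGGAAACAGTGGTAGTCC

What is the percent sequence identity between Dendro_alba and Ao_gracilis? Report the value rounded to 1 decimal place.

A single mismatch occurs at site 14 (A/G).
22 of the 23 sites match, so the percent identity is 22/23 × 100 = 95.7%.

95.7%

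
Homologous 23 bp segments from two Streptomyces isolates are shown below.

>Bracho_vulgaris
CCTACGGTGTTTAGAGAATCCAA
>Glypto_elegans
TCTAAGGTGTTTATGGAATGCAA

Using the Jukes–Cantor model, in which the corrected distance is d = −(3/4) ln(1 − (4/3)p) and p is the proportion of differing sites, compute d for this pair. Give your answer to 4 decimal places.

0.2567

The sequences differ at positions 1 (C/T), 5 (C/A), 14 (G/T), 15 (A/G), 20 (C/G).
p = 5/23 = 0.217391.
d = −0.75 · ln(1 − (4/3)·0.217391) = −0.75 · ln(0.710145) = −0.75 · (-0.342286) = 0.2567.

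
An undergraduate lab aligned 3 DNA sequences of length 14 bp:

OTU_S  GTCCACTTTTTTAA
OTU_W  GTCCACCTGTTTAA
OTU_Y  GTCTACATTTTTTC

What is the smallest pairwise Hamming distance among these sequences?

Pairwise Hamming distances:
  OTU_S vs OTU_W: 2
  OTU_S vs OTU_Y: 4
  OTU_W vs OTU_Y: 5
The smallest is 2, between OTU_S and OTU_W.

2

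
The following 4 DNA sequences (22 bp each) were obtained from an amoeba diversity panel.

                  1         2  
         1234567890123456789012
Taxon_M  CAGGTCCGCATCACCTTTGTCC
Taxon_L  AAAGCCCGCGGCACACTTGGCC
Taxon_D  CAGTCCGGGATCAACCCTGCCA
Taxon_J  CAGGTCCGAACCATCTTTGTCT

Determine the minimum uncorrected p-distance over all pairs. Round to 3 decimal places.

0.182

Pairwise Hamming distances:
  Taxon_M vs Taxon_L: 8
  Taxon_M vs Taxon_D: 9
  Taxon_M vs Taxon_J: 4
  Taxon_L vs Taxon_D: 12
  Taxon_L vs Taxon_J: 11
  Taxon_D vs Taxon_J: 10
The smallest is 4 mismatches, between Taxon_M and Taxon_J; p = 4/22 = 0.182.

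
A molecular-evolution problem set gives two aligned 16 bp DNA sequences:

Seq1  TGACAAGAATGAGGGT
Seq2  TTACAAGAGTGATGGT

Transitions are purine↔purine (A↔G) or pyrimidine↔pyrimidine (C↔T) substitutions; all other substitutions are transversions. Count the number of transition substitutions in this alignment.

1

Mismatches occur at site 2 (G/T, transversion), site 9 (A/G, transition), site 13 (G/T, transversion).
Of the 3 differences, 1 transition and 2 transversions, so the answer is 1.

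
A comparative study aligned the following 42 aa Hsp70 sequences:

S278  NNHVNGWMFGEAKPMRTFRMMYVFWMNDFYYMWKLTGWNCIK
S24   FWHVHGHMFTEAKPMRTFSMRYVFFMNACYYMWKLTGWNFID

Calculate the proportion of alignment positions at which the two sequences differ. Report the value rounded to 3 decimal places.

The sequences differ at positions 1 (N/F), 2 (N/W), 5 (N/H), 7 (W/H), 10 (G/T), 19 (R/S), 21 (M/R), 25 (W/F), 28 (D/A), 29 (F/C), 40 (C/F), 42 (K/D).
There are 12 differences over 42 sites, so p = 12/42 = 0.286.

0.286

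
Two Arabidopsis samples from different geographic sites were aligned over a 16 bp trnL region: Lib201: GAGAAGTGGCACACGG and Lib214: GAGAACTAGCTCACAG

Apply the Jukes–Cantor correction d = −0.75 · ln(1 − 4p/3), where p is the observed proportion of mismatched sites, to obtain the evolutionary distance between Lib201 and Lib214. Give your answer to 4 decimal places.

0.3041

Differing sites — 6:G/C; 8:G/A; 11:A/T; 15:G/A.
p = 4/16 = 0.250000.
d = −0.75 · ln(1 − (4/3)·0.250000) = −0.75 · ln(0.666667) = −0.75 · (-0.405465) = 0.3041.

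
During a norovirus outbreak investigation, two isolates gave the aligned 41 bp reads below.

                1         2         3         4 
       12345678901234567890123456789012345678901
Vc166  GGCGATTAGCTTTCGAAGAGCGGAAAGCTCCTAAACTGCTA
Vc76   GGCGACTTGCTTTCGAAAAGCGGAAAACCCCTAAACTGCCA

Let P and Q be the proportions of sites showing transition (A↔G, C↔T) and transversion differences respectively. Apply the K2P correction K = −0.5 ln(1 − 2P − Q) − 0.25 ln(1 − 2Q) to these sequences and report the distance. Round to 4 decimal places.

0.1687

Mismatches occur at site 6 (T/C, transition), site 8 (A/T, transversion), site 18 (G/A, transition), site 27 (G/A, transition), site 29 (T/C, transition), site 40 (T/C, transition).
Of the 6 differences, 5 transitions and 1 transversion over 41 sites: P = 5/41 = 0.121951, Q = 1/41 = 0.024390.
d = −0.5·ln(0.731708) − 0.25·ln(0.951220) = −0.5·(-0.312374) − 0.25·(-0.050010) = 0.1687.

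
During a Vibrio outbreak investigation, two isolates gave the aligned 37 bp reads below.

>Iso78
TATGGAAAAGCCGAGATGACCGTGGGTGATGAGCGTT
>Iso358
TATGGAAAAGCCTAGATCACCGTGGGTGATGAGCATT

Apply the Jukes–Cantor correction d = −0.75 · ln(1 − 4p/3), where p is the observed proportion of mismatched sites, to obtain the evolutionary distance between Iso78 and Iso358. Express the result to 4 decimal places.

0.0858

Mismatches occur at site 13 (G↔T), site 18 (G↔C), site 35 (G↔A).
p = 3/37 = 0.081081.
d = −0.75 · ln(1 − (4/3)·0.081081) = −0.75 · ln(0.891892) = −0.75 · (-0.114410) = 0.0858.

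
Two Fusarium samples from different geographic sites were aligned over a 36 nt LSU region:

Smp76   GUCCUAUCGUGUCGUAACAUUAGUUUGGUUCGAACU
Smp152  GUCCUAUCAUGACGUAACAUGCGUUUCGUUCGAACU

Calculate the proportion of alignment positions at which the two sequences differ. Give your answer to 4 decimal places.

Differing sites — 9:G/A; 12:U/A; 21:U/G; 22:A/C; 27:G/C.
There are 5 differences over 36 sites, so p = 5/36 = 0.1389.

0.1389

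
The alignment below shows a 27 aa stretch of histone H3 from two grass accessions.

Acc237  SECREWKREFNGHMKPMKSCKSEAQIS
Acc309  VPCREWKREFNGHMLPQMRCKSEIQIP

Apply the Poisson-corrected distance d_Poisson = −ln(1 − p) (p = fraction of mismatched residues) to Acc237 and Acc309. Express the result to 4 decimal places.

Mismatches occur at site 1 (S→V), site 2 (E→P), site 15 (K→L), site 17 (M→Q), site 18 (K→M), site 19 (S→R), site 24 (A→I), site 27 (S→P).
p = 8/27 = 0.296296.
d = −ln(1 − 0.296296) = −ln(0.703704) = 0.3514.

0.3514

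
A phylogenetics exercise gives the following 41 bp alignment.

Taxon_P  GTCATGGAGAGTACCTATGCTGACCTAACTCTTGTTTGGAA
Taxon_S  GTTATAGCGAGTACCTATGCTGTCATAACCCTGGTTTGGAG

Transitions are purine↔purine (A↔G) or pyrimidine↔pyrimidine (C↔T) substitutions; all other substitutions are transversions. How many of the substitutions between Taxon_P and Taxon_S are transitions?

4

Mismatches occur at site 3 (C/T, transition), site 6 (G/A, transition), site 8 (A/C, transversion), site 23 (A/T, transversion), site 25 (C/A, transversion), site 30 (T/C, transition), site 33 (T/G, transversion), site 41 (A/G, transition).
Of the 8 differences, 4 transitions and 4 transversions, so the answer is 4.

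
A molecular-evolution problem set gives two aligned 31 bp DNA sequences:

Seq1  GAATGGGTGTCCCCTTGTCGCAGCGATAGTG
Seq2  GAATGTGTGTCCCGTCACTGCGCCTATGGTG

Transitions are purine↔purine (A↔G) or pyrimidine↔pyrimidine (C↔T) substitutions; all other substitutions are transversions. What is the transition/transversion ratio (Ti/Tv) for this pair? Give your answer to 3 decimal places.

Mismatches occur at site 6 (G/T, transversion), site 14 (C/G, transversion), site 16 (T/C, transition), site 17 (G/A, transition), site 18 (T/C, transition), site 19 (C/T, transition), site 22 (A/G, transition), site 23 (G/C, transversion), site 25 (G/T, transversion), site 28 (A/G, transition).
Of the 10 differences, 6 transitions and 4 transversions, so Ti/Tv = 6/4 = 1.500.

1.500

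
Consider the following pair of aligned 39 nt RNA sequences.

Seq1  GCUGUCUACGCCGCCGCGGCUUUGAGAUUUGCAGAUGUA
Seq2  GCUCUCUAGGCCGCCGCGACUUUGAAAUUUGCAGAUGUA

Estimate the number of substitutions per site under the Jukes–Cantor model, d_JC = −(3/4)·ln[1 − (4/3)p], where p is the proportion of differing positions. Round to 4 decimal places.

0.1103

Mismatches occur at site 4 (G/C), site 9 (C/G), site 19 (G/A), site 26 (G/A).
p = 4/39 = 0.102564.
d = −0.75 · ln(1 − (4/3)·0.102564) = −0.75 · ln(0.863248) = −0.75 · (-0.147053) = 0.1103.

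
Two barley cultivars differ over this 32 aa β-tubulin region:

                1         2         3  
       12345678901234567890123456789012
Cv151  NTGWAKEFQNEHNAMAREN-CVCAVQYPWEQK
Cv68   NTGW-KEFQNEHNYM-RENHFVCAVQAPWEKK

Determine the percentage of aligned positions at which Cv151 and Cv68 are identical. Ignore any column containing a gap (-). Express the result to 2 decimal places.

Excluding the 3 gap columns leaves 29 comparable sites.
The sequences differ at positions 14 (A/Y), 21 (C/F), 27 (Y/A), 31 (Q/K).
25 of the 29 comparable sites match, so the percent identity is 25/29 × 100 = 86.21%.

86.21%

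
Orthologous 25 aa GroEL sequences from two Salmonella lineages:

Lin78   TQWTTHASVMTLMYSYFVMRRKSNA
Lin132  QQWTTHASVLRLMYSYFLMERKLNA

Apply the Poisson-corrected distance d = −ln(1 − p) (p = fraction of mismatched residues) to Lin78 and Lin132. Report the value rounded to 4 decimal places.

Differing sites — 1:T/Q; 10:M/L; 11:T/R; 18:V/L; 20:R/E; 23:S/L.
p = 6/25 = 0.240000.
d = −ln(1 − 0.240000) = −ln(0.760000) = 0.2744.

0.2744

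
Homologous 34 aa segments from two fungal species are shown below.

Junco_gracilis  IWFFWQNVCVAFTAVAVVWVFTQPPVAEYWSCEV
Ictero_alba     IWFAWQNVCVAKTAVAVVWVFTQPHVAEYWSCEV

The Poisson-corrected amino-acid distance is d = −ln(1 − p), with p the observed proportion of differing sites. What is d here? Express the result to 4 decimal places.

Mismatches occur at site 4 (F/A), site 12 (F/K), site 25 (P/H).
p = 3/34 = 0.088235.
d = −ln(1 − 0.088235) = −ln(0.911765) = 0.0924.

0.0924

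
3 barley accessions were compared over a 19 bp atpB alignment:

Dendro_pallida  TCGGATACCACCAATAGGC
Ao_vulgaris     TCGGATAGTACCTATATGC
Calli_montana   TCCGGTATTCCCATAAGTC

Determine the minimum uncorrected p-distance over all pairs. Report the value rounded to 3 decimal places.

0.211

Pairwise Hamming distances:
  Dendro_pallida vs Ao_vulgaris: 4
  Dendro_pallida vs Calli_montana: 8
  Ao_vulgaris vs Calli_montana: 9
The smallest is 4 mismatches, between Dendro_pallida and Ao_vulgaris; p = 4/19 = 0.211.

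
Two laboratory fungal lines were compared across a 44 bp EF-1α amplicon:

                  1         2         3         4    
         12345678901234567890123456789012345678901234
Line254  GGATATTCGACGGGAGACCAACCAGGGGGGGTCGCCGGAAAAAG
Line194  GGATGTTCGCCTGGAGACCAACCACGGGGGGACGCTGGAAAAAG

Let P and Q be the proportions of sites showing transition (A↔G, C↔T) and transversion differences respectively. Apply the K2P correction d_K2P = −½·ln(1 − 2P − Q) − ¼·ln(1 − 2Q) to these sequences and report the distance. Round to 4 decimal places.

Differing sites — 5:A/G (Ti); 10:A/C (Tv); 12:G/T (Tv); 25:G/C (Tv); 32:T/A (Tv); 36:C/T (Ti).
Of the 6 differences, 2 transitions and 4 transversions over 44 sites: P = 2/44 = 0.045455, Q = 4/44 = 0.090909.
d = −0.5·ln(0.818181) − 0.25·ln(0.818182) = −0.5·(-0.200672) − 0.25·(-0.200670) = 0.1505.

0.1505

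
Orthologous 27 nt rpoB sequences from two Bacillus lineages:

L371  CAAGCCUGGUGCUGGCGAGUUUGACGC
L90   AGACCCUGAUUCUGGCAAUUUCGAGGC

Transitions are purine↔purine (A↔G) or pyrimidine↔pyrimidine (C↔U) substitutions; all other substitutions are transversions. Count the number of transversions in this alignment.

Differing sites — 1:C/A (Tv); 2:A/G (Ti); 4:G/C (Tv); 9:G/A (Ti); 11:G/U (Tv); 17:G/A (Ti); 19:G/U (Tv); 22:U/C (Ti); 25:C/G (Tv).
Of the 9 differences, 4 transitions and 5 transversions, so the answer is 5.

5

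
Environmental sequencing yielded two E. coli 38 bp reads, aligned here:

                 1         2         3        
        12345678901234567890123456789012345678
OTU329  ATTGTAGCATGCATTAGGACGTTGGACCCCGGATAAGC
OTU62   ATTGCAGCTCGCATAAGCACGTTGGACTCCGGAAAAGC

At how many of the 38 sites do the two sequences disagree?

Mismatches occur at site 5 (T↔C), site 9 (A↔T), site 10 (T↔C), site 15 (T↔A), site 18 (G↔C), site 28 (C↔T), site 34 (T↔A).
That gives 7 mismatches out of 38 aligned sites, so the Hamming distance is 7.

7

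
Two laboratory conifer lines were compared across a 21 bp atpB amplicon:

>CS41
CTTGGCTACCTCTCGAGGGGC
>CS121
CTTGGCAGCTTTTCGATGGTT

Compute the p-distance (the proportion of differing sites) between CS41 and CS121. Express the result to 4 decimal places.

0.3333

Mismatches occur at site 7 (T/A), site 8 (A/G), site 10 (C/T), site 12 (C/T), site 17 (G/T), site 20 (G/T), site 21 (C/T).
There are 7 differences over 21 sites, so p = 7/21 = 0.3333.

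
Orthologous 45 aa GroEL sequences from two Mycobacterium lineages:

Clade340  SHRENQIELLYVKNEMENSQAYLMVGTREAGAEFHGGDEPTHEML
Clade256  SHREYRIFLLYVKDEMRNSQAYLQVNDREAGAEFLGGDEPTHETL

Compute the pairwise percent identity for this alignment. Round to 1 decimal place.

77.8%

Mismatches occur at site 5 (N/Y), site 6 (Q/R), site 8 (E/F), site 14 (N/D), site 17 (E/R), site 24 (M/Q), site 26 (G/N), site 27 (T/D), site 35 (H/L), site 44 (M/T).
35 of the 45 sites match, so the percent identity is 35/45 × 100 = 77.8%.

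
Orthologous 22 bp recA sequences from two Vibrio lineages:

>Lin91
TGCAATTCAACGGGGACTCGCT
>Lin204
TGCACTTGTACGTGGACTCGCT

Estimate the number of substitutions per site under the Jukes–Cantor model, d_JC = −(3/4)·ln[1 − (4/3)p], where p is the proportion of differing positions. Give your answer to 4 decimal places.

0.2082

Mismatches occur at site 5 (A↔C), site 8 (C↔G), site 9 (A↔T), site 13 (G↔T).
p = 4/22 = 0.181818.
d = −0.75 · ln(1 − (4/3)·0.181818) = −0.75 · ln(0.757576) = −0.75 · (-0.277631) = 0.2082.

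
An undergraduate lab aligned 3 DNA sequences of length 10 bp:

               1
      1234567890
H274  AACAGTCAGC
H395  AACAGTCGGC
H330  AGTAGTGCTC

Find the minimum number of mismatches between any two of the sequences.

1

Pairwise Hamming distances:
  H274 vs H395: 1
  H274 vs H330: 5
  H395 vs H330: 5
The smallest is 1, between H274 and H395.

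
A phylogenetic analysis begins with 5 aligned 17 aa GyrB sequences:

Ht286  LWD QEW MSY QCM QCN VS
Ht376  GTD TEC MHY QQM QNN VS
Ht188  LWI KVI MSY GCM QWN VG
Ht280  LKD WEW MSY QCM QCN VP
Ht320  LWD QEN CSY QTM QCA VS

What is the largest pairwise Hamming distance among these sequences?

11

Pairwise Hamming distances:
  Ht286 vs Ht376: 7
  Ht286 vs Ht188: 7
  Ht286 vs Ht280: 3
  Ht286 vs Ht320: 4
  Ht376 vs Ht188: 11
  Ht376 vs Ht280: 8
  Ht376 vs Ht320: 9
  Ht188 vs Ht280: 8
  Ht188 vs Ht320: 10
  Ht280 vs Ht320: 7
The largest is 11, between Ht376 and Ht188.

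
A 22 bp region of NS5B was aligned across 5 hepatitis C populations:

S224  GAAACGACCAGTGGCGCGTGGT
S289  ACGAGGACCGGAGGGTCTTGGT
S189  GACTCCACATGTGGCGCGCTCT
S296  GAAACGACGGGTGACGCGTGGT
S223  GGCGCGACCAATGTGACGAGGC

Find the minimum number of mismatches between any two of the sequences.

3

Pairwise Hamming distances:
  S224 vs S289: 9
  S224 vs S189: 8
  S224 vs S296: 3
  S224 vs S223: 9
  S289 vs S189: 15
  S289 vs S296: 10
  S289 vs S223: 13
  S189 vs S296: 9
  S189 vs S223: 13
  S296 vs S223: 11
The smallest is 3, between S224 and S296.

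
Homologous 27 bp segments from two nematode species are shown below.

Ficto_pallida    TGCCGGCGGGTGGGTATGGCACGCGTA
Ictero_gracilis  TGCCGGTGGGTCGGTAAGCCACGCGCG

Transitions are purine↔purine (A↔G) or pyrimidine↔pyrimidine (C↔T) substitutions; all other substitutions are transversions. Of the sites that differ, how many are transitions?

Mismatches occur at site 7 (C→T, transition), site 12 (G→C, transversion), site 17 (T→A, transversion), site 19 (G→C, transversion), site 26 (T→C, transition), site 27 (A→G, transition).
Of the 6 differences, 3 transitions and 3 transversions, so the answer is 3.

3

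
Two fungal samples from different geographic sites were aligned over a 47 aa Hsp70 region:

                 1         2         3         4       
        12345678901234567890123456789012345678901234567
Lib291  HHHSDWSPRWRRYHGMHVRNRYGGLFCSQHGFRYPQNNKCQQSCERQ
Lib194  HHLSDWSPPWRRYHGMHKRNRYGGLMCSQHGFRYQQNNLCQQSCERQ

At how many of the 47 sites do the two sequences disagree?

6

Differing sites — 3:H/L; 9:R/P; 18:V/K; 26:F/M; 35:P/Q; 39:K/L.
That gives 6 mismatches out of 47 aligned sites, so the Hamming distance is 6.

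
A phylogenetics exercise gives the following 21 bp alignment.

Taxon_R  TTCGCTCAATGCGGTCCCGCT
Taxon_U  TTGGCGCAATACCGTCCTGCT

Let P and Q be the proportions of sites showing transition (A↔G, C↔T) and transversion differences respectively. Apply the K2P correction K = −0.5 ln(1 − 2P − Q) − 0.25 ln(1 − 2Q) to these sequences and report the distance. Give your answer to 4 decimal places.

The sequences differ at positions 3 (C/G, transversion), 6 (T/G, transversion), 11 (G/A, transition), 13 (G/C, transversion), 18 (C/T, transition).
Of the 5 differences, 2 transitions and 3 transversions over 21 sites: P = 2/21 = 0.095238, Q = 3/21 = 0.142857.
d = −0.5·ln(0.666667) − 0.25·ln(0.714286) = −0.5·(-0.405465) − 0.25·(-0.336472) = 0.2869.

0.2869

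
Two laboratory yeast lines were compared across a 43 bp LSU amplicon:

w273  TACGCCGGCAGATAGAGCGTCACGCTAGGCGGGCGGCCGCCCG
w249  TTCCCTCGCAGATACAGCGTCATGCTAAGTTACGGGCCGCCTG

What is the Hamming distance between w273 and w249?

The sequences differ at positions 2 (A/T), 4 (G/C), 6 (C/T), 7 (G/C), 15 (G/C), 23 (C/T), 28 (G/A), 30 (C/T), 31 (G/T), 32 (G/A), 33 (G/C), 34 (C/G), 42 (C/T).
That gives 13 mismatches out of 43 aligned sites, so the Hamming distance is 13.

13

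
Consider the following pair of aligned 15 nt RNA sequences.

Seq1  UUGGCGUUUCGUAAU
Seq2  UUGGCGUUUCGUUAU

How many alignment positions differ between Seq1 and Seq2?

Differing sites — 13:A/U.
That gives 1 mismatch out of 15 aligned sites, so the Hamming distance is 1.

1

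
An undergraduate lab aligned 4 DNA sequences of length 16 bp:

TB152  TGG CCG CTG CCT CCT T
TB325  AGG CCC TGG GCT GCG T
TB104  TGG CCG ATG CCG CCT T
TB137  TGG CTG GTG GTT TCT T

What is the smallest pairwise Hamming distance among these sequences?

Pairwise Hamming distances:
  TB152 vs TB325: 7
  TB152 vs TB104: 2
  TB152 vs TB137: 5
  TB325 vs TB104: 8
  TB325 vs TB137: 8
  TB104 vs TB137: 6
The smallest is 2, between TB152 and TB104.

2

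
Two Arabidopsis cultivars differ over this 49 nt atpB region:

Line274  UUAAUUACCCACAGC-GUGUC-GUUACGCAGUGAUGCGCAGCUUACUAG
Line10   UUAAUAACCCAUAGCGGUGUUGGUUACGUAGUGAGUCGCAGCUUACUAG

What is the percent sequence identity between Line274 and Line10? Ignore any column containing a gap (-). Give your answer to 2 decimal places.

Excluding the 2 gap columns leaves 47 comparable sites.
Mismatches occur at site 6 (U/A), site 12 (C/U), site 21 (C/U), site 29 (C/U), site 35 (U/G), site 36 (G/U).
41 of the 47 comparable sites match, so the percent identity is 41/47 × 100 = 87.23%.

87.23%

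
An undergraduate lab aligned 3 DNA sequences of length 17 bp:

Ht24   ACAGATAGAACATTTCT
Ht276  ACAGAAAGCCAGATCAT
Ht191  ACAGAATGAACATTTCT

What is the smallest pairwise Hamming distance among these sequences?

2

Pairwise Hamming distances:
  Ht24 vs Ht276: 8
  Ht24 vs Ht191: 2
  Ht276 vs Ht191: 8
The smallest is 2, between Ht24 and Ht191.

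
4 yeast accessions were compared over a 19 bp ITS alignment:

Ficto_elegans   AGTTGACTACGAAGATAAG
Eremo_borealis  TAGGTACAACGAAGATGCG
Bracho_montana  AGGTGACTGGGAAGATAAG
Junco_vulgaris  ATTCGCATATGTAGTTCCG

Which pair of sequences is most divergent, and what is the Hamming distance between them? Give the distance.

Pairwise Hamming distances:
  Ficto_elegans vs Eremo_borealis: 8
  Ficto_elegans vs Bracho_montana: 3
  Ficto_elegans vs Junco_vulgaris: 9
  Eremo_borealis vs Bracho_montana: 9
  Eremo_borealis vs Junco_vulgaris: 12
  Bracho_montana vs Junco_vulgaris: 11
The largest is 12, between Eremo_borealis and Junco_vulgaris.

12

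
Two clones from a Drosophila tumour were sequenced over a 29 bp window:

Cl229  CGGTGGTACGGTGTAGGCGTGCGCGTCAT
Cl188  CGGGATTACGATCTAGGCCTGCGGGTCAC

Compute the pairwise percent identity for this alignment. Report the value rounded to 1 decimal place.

Differing sites — 4:T/G; 5:G/A; 6:G/T; 11:G/A; 13:G/C; 19:G/C; 24:C/G; 29:T/C.
21 of the 29 sites match, so the percent identity is 21/29 × 100 = 72.4%.

72.4%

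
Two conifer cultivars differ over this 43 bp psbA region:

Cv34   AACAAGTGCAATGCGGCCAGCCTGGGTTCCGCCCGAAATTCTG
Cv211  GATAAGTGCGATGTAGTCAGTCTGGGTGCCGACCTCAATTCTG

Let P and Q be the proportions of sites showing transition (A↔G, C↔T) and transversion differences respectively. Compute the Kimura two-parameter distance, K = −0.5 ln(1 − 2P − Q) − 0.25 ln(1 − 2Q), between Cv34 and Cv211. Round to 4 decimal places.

0.3226

Mismatches occur at site 1 (A→G, transition), site 3 (C→T, transition), site 10 (A→G, transition), site 14 (C→T, transition), site 15 (G→A, transition), site 17 (C→T, transition), site 21 (C→T, transition), site 28 (T→G, transversion), site 32 (C→A, transversion), site 35 (G→T, transversion), site 36 (A→C, transversion).
Of the 11 differences, 7 transitions and 4 transversions over 43 sites: P = 7/43 = 0.162791, Q = 4/43 = 0.093023.
d = −0.5·ln(0.581395) − 0.25·ln(0.813954) = −0.5·(-0.542325) − 0.25·(-0.205851) = 0.3226.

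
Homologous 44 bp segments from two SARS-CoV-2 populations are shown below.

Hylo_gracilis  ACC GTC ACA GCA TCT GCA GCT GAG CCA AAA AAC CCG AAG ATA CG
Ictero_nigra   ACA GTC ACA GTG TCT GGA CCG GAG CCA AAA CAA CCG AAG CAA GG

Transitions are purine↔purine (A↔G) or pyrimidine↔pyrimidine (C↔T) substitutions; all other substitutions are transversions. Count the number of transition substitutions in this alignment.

2

Mismatches occur at site 3 (C↔A, transversion), site 11 (C↔T, transition), site 12 (A↔G, transition), site 17 (C↔G, transversion), site 19 (G↔C, transversion), site 21 (T↔G, transversion), site 31 (A↔C, transversion), site 33 (C↔A, transversion), site 40 (A↔C, transversion), site 41 (T↔A, transversion), site 43 (C↔G, transversion).
Of the 11 differences, 2 transitions and 9 transversions, so the answer is 2.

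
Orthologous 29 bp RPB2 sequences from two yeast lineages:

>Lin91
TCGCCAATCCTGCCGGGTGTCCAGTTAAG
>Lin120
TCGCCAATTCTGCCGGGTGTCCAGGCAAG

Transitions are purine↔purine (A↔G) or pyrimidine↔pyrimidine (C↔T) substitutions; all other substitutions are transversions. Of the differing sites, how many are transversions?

The sequences differ at positions 9 (C/T, transition), 25 (T/G, transversion), 26 (T/C, transition).
Of the 3 differences, 2 transitions and 1 transversion, so the answer is 1.

1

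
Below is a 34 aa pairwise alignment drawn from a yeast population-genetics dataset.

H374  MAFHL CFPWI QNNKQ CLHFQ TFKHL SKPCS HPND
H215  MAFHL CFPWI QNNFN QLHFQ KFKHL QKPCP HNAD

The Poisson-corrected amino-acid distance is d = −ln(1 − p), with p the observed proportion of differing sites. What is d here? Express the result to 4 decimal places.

0.2683

The sequences differ at positions 14 (K/F), 15 (Q/N), 16 (C/Q), 21 (T/K), 26 (S/Q), 30 (S/P), 32 (P/N), 33 (N/A).
p = 8/34 = 0.235294.
d = −ln(1 − 0.235294) = −ln(0.764706) = 0.2683.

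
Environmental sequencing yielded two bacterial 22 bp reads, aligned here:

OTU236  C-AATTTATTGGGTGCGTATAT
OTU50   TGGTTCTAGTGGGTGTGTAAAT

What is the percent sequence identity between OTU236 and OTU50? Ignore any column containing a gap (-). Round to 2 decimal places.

Excluding the 1 gap column leaves 21 comparable sites.
Differing sites — 1:C/T; 3:A/G; 4:A/T; 6:T/C; 9:T/G; 16:C/T; 20:T/A.
14 of the 21 comparable sites match, so the percent identity is 14/21 × 100 = 66.67%.

66.67%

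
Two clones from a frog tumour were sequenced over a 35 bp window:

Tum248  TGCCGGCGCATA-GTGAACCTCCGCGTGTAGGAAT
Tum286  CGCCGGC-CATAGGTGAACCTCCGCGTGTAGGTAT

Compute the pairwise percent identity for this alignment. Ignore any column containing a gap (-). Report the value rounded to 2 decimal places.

Excluding the 2 gap columns leaves 33 comparable sites.
Mismatches occur at site 1 (T/C), site 33 (A/T).
31 of the 33 comparable sites match, so the percent identity is 31/33 × 100 = 93.94%.

93.94%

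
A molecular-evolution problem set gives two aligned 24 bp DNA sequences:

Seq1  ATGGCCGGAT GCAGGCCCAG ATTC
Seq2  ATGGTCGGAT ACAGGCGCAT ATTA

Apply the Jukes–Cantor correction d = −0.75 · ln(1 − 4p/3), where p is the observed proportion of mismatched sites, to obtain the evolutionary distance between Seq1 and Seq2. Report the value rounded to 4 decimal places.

0.2441

Mismatches occur at site 5 (C↔T), site 11 (G↔A), site 17 (C↔G), site 20 (G↔T), site 24 (C↔A).
p = 5/24 = 0.208333.
d = −0.75 · ln(1 − (4/3)·0.208333) = −0.75 · ln(0.722223) = −0.75 · (-0.325421) = 0.2441.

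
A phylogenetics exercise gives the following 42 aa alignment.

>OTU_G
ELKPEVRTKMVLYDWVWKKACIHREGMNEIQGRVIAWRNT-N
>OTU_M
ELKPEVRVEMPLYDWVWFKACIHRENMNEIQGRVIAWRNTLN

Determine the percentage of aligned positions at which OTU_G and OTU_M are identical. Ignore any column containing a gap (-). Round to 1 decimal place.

Excluding the 1 gap column leaves 41 comparable sites.
Mismatches occur at site 8 (T↔V), site 9 (K↔E), site 11 (V↔P), site 18 (K↔F), site 26 (G↔N).
36 of the 41 comparable sites match, so the percent identity is 36/41 × 100 = 87.8%.

87.8%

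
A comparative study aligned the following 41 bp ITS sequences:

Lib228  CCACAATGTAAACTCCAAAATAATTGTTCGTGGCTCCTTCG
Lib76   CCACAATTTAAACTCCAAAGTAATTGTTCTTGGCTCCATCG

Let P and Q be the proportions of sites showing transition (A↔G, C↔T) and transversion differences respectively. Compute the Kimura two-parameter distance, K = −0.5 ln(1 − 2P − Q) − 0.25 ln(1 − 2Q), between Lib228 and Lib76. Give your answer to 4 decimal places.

Mismatches occur at site 8 (G↔T, transversion), site 20 (A↔G, transition), site 30 (G↔T, transversion), site 38 (T↔A, transversion).
Of the 4 differences, 1 transition and 3 transversions over 41 sites: P = 1/41 = 0.024390, Q = 3/41 = 0.073171.
d = −0.5·ln(0.878049) − 0.25·ln(0.853658) = −0.5·(-0.130053) − 0.25·(-0.158225) = 0.1046.

0.1046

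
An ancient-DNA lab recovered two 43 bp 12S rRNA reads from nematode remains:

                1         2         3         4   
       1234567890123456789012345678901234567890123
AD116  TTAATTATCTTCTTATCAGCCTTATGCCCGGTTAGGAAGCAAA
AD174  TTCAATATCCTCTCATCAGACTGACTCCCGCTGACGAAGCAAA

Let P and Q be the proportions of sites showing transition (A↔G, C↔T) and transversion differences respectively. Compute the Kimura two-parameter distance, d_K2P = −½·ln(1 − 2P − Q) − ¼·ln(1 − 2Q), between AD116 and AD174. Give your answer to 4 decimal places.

0.3133

Mismatches occur at site 3 (A↔C, transversion), site 5 (T↔A, transversion), site 10 (T↔C, transition), site 14 (T↔C, transition), site 20 (C↔A, transversion), site 23 (T↔G, transversion), site 25 (T↔C, transition), site 26 (G↔T, transversion), site 31 (G↔C, transversion), site 33 (T↔G, transversion), site 35 (G↔C, transversion).
Of the 11 differences, 3 transitions and 8 transversions over 43 sites: P = 3/43 = 0.069767, Q = 8/43 = 0.186047.
d = −0.5·ln(0.674419) − 0.25·ln(0.627906) = −0.5·(-0.393904) − 0.25·(-0.465365) = 0.3133.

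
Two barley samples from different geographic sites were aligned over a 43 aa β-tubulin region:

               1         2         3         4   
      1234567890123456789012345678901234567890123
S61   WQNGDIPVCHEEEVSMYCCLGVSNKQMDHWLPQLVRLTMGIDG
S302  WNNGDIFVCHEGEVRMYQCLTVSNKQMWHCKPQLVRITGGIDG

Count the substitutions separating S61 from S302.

11

Mismatches occur at site 2 (Q/N), site 7 (P/F), site 12 (E/G), site 15 (S/R), site 18 (C/Q), site 21 (G/T), site 28 (D/W), site 30 (W/C), site 31 (L/K), site 37 (L/I), site 39 (M/G).
That gives 11 mismatches out of 43 aligned sites, so the Hamming distance is 11.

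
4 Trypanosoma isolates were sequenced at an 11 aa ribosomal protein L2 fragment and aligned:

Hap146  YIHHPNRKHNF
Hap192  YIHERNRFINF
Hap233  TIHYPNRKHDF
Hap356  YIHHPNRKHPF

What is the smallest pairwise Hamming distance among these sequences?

1

Pairwise Hamming distances:
  Hap146 vs Hap192: 4
  Hap146 vs Hap233: 3
  Hap146 vs Hap356: 1
  Hap192 vs Hap233: 6
  Hap192 vs Hap356: 5
  Hap233 vs Hap356: 3
The smallest is 1, between Hap146 and Hap356.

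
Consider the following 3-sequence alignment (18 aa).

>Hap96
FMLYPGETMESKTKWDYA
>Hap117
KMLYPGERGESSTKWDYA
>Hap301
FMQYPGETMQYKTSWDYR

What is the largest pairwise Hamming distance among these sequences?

9

Pairwise Hamming distances:
  Hap96 vs Hap117: 4
  Hap96 vs Hap301: 5
  Hap117 vs Hap301: 9
The largest is 9, between Hap117 and Hap301.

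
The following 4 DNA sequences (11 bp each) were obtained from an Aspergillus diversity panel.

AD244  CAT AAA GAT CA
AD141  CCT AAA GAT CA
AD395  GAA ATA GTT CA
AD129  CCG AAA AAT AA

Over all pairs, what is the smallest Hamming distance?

Pairwise Hamming distances:
  AD244 vs AD141: 1
  AD244 vs AD395: 4
  AD244 vs AD129: 4
  AD141 vs AD395: 5
  AD141 vs AD129: 3
  AD395 vs AD129: 7
The smallest is 1, between AD244 and AD141.

1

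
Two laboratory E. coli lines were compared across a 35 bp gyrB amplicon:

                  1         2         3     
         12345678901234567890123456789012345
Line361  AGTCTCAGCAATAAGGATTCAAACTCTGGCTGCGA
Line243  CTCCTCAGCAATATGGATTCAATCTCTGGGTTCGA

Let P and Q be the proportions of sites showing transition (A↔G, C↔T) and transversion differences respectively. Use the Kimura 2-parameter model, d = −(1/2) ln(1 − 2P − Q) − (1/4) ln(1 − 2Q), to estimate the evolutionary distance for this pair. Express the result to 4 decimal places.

The sequences differ at positions 1 (A/C, transversion), 2 (G/T, transversion), 3 (T/C, transition), 14 (A/T, transversion), 23 (A/T, transversion), 30 (C/G, transversion), 32 (G/T, transversion).
Of the 7 differences, 1 transition and 6 transversions over 35 sites: P = 1/35 = 0.028571, Q = 6/35 = 0.171429.
d = −0.5·ln(0.771429) − 0.25·ln(0.657142) = −0.5·(-0.259511) − 0.25·(-0.419855) = 0.2347.

0.2347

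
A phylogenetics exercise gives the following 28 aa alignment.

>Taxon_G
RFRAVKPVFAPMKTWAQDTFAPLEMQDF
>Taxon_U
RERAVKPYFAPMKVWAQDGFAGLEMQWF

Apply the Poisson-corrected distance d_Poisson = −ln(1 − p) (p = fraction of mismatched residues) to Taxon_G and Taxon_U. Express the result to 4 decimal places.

0.2412

Differing sites — 2:F/E; 8:V/Y; 14:T/V; 19:T/G; 22:P/G; 27:D/W.
p = 6/28 = 0.214286.
d = −ln(1 − 0.214286) = −ln(0.785714) = 0.2412.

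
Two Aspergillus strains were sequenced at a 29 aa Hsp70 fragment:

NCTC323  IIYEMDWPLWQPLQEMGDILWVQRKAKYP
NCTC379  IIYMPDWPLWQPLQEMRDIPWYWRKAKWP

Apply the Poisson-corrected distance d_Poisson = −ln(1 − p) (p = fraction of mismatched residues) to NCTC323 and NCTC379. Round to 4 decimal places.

0.2763

The sequences differ at positions 4 (E/M), 5 (M/P), 17 (G/R), 20 (L/P), 22 (V/Y), 23 (Q/W), 28 (Y/W).
p = 7/29 = 0.241379.
d = −ln(1 − 0.241379) = −ln(0.758621) = 0.2763.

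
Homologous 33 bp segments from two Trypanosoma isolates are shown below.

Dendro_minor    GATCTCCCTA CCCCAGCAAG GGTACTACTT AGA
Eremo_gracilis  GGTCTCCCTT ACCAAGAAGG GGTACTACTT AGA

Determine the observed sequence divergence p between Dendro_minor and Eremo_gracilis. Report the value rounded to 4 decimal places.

Differing sites — 2:A/G; 10:A/T; 11:C/A; 14:C/A; 17:C/A; 19:A/G.
There are 6 differences over 33 sites, so p = 6/33 = 0.1818.

0.1818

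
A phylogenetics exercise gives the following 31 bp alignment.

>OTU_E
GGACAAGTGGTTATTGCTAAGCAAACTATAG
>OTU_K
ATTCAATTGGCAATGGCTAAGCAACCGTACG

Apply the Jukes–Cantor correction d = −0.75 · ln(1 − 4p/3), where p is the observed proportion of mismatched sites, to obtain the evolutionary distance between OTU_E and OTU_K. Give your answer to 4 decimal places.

The sequences differ at positions 1 (G/A), 2 (G/T), 3 (A/T), 7 (G/T), 11 (T/C), 12 (T/A), 15 (T/G), 25 (A/C), 27 (T/G), 28 (A/T), 29 (T/A), 30 (A/C).
p = 12/31 = 0.387097.
d = −0.75 · ln(1 − (4/3)·0.387097) = −0.75 · ln(0.483871) = −0.75 · (-0.725937) = 0.5445.

0.5445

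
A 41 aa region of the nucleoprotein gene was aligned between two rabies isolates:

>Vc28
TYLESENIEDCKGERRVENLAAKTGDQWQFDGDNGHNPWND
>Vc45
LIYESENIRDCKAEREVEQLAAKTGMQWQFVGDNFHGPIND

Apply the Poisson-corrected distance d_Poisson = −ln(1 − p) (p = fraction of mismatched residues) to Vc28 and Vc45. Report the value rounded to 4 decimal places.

0.3463

Differing sites — 1:T/L; 2:Y/I; 3:L/Y; 9:E/R; 13:G/A; 16:R/E; 19:N/Q; 26:D/M; 31:D/V; 35:G/F; 37:N/G; 39:W/I.
p = 12/41 = 0.292683.
d = −ln(1 − 0.292683) = −ln(0.707317) = 0.3463.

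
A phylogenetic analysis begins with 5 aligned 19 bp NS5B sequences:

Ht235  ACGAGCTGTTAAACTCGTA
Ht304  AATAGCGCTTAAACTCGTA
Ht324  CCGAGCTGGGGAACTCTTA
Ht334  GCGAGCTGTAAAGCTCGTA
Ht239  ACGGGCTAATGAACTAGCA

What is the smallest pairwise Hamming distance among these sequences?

3

Pairwise Hamming distances:
  Ht235 vs Ht304: 4
  Ht235 vs Ht324: 5
  Ht235 vs Ht334: 3
  Ht235 vs Ht239: 6
  Ht304 vs Ht324: 9
  Ht304 vs Ht334: 7
  Ht304 vs Ht239: 9
  Ht324 vs Ht334: 6
  Ht324 vs Ht239: 8
  Ht334 vs Ht239: 9
The smallest is 3, between Ht235 and Ht334.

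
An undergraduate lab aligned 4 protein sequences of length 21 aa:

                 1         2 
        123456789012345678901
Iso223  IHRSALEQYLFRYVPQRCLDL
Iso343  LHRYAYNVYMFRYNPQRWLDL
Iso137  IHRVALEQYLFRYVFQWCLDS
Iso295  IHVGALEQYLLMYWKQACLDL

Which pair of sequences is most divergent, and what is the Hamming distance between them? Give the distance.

Pairwise Hamming distances:
  Iso223 vs Iso343: 8
  Iso223 vs Iso137: 4
  Iso223 vs Iso295: 7
  Iso343 vs Iso137: 11
  Iso343 vs Iso295: 13
  Iso137 vs Iso295: 8
The largest is 13, between Iso343 and Iso295.

13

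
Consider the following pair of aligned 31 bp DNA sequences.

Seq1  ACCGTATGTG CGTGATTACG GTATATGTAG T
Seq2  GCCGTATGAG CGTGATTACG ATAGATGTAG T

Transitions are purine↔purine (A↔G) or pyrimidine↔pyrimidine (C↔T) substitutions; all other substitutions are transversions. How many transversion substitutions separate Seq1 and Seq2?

2

Differing sites — 1:A/G (Ti); 9:T/A (Tv); 21:G/A (Ti); 24:T/G (Tv).
Of the 4 differences, 2 transitions and 2 transversions, so the answer is 2.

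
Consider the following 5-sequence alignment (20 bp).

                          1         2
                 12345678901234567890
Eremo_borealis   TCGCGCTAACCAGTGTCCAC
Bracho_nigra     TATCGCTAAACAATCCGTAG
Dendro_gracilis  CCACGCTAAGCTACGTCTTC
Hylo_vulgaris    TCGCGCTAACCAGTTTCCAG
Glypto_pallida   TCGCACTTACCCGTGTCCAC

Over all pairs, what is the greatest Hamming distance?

12

Pairwise Hamming distances:
  Eremo_borealis vs Bracho_nigra: 9
  Eremo_borealis vs Dendro_gracilis: 8
  Eremo_borealis vs Hylo_vulgaris: 2
  Eremo_borealis vs Glypto_pallida: 3
  Bracho_nigra vs Dendro_gracilis: 11
  Bracho_nigra vs Hylo_vulgaris: 8
  Bracho_nigra vs Glypto_pallida: 12
  Dendro_gracilis vs Hylo_vulgaris: 10
  Dendro_gracilis vs Glypto_pallida: 10
  Hylo_vulgaris vs Glypto_pallida: 5
The largest is 12, between Bracho_nigra and Glypto_pallida.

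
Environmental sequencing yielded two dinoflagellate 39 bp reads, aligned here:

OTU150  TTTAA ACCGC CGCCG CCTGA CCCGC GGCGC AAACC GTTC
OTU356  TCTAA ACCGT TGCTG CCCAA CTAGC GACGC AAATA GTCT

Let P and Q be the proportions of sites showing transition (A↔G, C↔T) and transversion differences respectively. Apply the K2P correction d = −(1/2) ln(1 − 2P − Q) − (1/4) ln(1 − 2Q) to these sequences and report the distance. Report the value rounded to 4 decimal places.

0.5048

Mismatches occur at site 2 (T/C, transition), site 10 (C/T, transition), site 11 (C/T, transition), site 14 (C/T, transition), site 18 (T/C, transition), site 19 (G/A, transition), site 22 (C/T, transition), site 23 (C/A, transversion), site 27 (G/A, transition), site 34 (C/T, transition), site 35 (C/A, transversion), site 38 (T/C, transition), site 39 (C/T, transition).
Of the 13 differences, 11 transitions and 2 transversions over 39 sites: P = 11/39 = 0.282051, Q = 2/39 = 0.051282.
d = −0.5·ln(0.384616) − 0.25·ln(0.897436) = −0.5·(-0.955510) − 0.25·(-0.108213) = 0.5048.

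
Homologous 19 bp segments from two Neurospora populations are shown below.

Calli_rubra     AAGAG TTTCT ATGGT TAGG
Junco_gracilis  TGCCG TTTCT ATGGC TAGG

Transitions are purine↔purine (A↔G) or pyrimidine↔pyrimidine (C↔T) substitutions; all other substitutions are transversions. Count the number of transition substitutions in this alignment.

2

Mismatches occur at site 1 (A↔T, transversion), site 2 (A↔G, transition), site 3 (G↔C, transversion), site 4 (A↔C, transversion), site 15 (T↔C, transition).
Of the 5 differences, 2 transitions and 3 transversions, so the answer is 2.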